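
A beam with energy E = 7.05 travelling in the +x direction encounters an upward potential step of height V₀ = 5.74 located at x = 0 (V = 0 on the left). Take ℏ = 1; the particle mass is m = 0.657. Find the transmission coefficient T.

On each side the TISE gives plane waves with k = √(2m(E − V))/ℏ: k₁ = √(2·0.657·7.05) = 3.044, k₂ = √(2·0.657·1.31) = 1.312.
Continuity of ψ and ψ′ at the step yields the reflection amplitude r = (k₁ − k₂)/(k₁ + k₂) = 0.3976; thus R = |r|² = 0.1581, T = 0.8419.

T = 0.842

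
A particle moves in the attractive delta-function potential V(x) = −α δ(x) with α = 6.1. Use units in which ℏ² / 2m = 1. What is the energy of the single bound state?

E = -9.30

For x ≠ 0 the bound state is ψ ∝ e^{−κ|x|}; integrating the TISE across the delta gives the cusp condition 2κ = 2mα/ℏ², so κ = 3.050.
Then E = −ℏ²κ²/(2m) = −mα²/(2ℏ²) = -9.303.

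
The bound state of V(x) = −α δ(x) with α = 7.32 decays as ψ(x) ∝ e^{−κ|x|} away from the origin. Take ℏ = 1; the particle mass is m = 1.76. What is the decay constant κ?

κ = 12.9

Integrating the TISE across x = 0 gives the cusp condition ψ'(0⁺) − ψ'(0⁻) = −(2mα/ℏ²)ψ(0).
With ψ ∝ e^{−κ|x|} this yields −2κ = −2mα/ℏ², so κ = mα/ℏ² = 12.88.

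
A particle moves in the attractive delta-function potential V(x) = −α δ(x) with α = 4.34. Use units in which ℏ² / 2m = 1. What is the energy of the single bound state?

E = -4.71

The bound state is ψ(x) = √κ e^{−κ|x|}. The derivative jump ψ'(0⁺) − ψ'(0⁻) = −(2mα/ℏ²)ψ(0) fixes κ = mα/ℏ² = 2.170.
Then E = −ℏ²κ²/(2m) = −mα²/(2ℏ²) = -4.709.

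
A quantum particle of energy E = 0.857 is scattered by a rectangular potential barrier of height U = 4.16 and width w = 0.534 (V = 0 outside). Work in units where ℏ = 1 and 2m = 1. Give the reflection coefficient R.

Since E < U the interior solution is evanescent with decay constant κ = √(2m(U − E))/ℏ = 1.817.
κw = 0.9705, sinh(κw) = 1.130.
The exact tunnelling result is T⁻¹ = 1 + U² sinh²(κw) / [4E(U − E)] = 2.952, so T = 0.339.
R = 1 − T = 0.661.

R = 0.661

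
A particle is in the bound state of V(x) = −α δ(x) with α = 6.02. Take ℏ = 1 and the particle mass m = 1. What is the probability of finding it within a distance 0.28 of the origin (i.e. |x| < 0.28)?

The normalised bound state is ψ = √κ e^{−κ|x|} with κ = mα/ℏ² = 6.020.
P(|x| < d) = ∫_{−d}^{d} κ e^{−2κ|x|} dx = 1 − e^{−2κd} = 1 − e^{−3.371} = 0.9657.

P = 0.966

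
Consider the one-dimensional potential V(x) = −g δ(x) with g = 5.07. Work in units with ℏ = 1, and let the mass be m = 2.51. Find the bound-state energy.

E = -32.3

The bound state is ψ(x) = √κ e^{−κ|x|}. The derivative jump ψ'(0⁺) − ψ'(0⁻) = −(2mg/ℏ²)ψ(0) fixes κ = mg/ℏ² = 12.73.
Then E = −ℏ²κ²/(2m) = −mg²/(2ℏ²) = -32.26.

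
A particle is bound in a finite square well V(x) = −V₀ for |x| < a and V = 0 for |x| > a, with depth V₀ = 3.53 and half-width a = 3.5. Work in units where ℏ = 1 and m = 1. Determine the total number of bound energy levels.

N = 6

Define the well-strength parameter z₀ = (a/ℏ)√(2mV₀) = 3.5 × √(2·1·3.53) = 9.300.
The even/odd transcendental equations gain one root per π/2 in z₀, giving N = 1 + ⌊2z₀/π⌋ = 1 + ⌊5.920⌋ = 6.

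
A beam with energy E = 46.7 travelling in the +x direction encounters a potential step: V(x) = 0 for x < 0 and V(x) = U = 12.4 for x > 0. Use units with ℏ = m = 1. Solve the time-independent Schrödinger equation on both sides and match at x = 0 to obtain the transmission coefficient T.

On each side the TISE gives plane waves with k = √(2m(E − V))/ℏ: k₁ = √(2·1·46.7) = 9.664, k₂ = √(2·1·34.3) = 8.283.
Matching ψ and ψ′ at x = 0 gives r = (k₁ − k₂)/(k₁ + k₂), so R = r² = 0.005929 and T = 1 − R = 0.9941.

T = 0.994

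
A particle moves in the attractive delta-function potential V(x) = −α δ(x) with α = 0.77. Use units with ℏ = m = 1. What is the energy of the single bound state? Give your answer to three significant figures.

E = -0.296

The bound state is ψ(x) = √κ e^{−κ|x|}. The derivative jump ψ'(0⁺) − ψ'(0⁻) = −(2mα/ℏ²)ψ(0) fixes κ = mα/ℏ² = 0.7700.
Then E = −ℏ²κ²/(2m) = −mα²/(2ℏ²) = -0.2965.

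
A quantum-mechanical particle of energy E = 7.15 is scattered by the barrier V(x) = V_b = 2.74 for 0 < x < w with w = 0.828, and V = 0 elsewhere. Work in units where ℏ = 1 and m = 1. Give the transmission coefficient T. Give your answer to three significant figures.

T = 0.977

E > V_b: inside the barrier k₂ = √(2m(E − V_b))/ℏ = 2.970, k₂w = 2.459.
T = [1 + V_b² sin²(k₂w) / (4E(E − V_b))]⁻¹ = 1/1.024 = 0.977.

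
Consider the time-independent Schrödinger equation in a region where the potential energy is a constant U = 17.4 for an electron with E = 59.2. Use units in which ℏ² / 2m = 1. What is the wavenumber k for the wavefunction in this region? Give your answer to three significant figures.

With E > U the solution is oscillatory, ψ ∝ e^{±ikx} with k = √(2m(E − U))/ℏ.
k = √(2 × 0.5 × 41.8) = 6.465.

k = 6.47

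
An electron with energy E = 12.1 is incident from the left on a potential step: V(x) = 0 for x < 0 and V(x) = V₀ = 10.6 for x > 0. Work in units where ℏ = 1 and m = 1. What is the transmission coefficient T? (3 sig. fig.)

The wavenumbers are k₁ = √(2mE)/ℏ = 4.919 on the left and k₂ = √(2m(E − V₀))/ℏ = 1.732 on the right.
Continuity of ψ and ψ′ at the step yields the reflection amplitude r = (k₁ − k₂)/(k₁ + k₂) = 0.4792; thus R = |r|² = 0.2296, T = 0.7704.

T = 0.770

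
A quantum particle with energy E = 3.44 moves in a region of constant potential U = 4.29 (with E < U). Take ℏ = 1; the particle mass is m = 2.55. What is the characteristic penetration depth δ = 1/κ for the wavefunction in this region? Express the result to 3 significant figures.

δ = 0.480

Since E < U the TISE in this region is ψ'' = κ²ψ with κ = √(2m(U − E))/ℏ.
κ = √(2 × 2.55 × 0.85) = 2.082. The penetration depth is δ = 1/κ = 0.480.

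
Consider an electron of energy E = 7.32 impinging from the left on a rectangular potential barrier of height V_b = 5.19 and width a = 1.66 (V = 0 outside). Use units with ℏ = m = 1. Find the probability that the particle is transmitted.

T = 0.967

Above the barrier the interior wavenumber is k₂ = √(2m(E − V_b))/ℏ = 2.064, giving phase k₂a = 3.426.
Matching at both interfaces gives T⁻¹ = 1 + V_b² sin²(k₂a) / [4E(E − V_b)] = 1.034, hence T = 0.967.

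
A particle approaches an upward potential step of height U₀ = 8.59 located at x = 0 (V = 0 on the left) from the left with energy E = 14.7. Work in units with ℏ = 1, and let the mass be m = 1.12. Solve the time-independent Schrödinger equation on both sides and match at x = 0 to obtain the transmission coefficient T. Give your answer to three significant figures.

On each side the TISE gives plane waves with k = √(2m(E − V))/ℏ: k₁ = √(2·1.12·14.7) = 5.738, k₂ = √(2·1.12·6.11) = 3.700.
Matching ψ and ψ′ at x = 0 gives r = (k₁ − k₂)/(k₁ + k₂), so R = r² = 0.04667 and T = 1 − R = 0.9533.

T = 0.953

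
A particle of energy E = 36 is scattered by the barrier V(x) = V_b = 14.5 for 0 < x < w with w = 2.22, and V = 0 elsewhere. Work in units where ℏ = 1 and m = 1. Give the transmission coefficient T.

E > V_b: inside the barrier k₂ = √(2m(E − V_b))/ℏ = 6.557, k₂w = 14.56.
T = [1 + V_b² sin²(k₂w) / (4E(E − V_b))]⁻¹ = 1/1.057 = 0.946.

T = 0.946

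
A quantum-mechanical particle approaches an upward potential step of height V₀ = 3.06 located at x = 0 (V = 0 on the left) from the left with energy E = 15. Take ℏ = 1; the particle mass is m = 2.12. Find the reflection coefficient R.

R = 0.00325

On each side the TISE gives plane waves with k = √(2m(E − V))/ℏ: k₁ = √(2·2.12·15) = 7.975, k₂ = √(2·2.12·11.94) = 7.115.
Continuity of ψ and ψ′ at the step yields the reflection amplitude r = (k₁ − k₂)/(k₁ + k₂) = 0.05698; thus R = |r|² = 0.003246, T = 0.9968.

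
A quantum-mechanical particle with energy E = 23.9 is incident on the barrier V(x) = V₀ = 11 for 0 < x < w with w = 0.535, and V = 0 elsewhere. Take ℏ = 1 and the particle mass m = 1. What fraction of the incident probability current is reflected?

E > V₀: inside the barrier k₂ = √(2m(E − V₀))/ℏ = 5.079, k₂w = 2.717.
Matching at both interfaces gives T⁻¹ = 1 + V₀² sin²(k₂w) / [4E(E − V₀)] = 1.017, hence T = 0.984.
R = 1 − T = 0.0163.

R = 0.0163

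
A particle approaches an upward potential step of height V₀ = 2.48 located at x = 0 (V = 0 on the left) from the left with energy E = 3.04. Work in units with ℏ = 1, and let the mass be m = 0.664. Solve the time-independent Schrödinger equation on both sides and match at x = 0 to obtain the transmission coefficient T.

T = 0.840

On each side the TISE gives plane waves with k = √(2m(E − V))/ℏ: k₁ = √(2·0.664·3.04) = 2.009, k₂ = √(2·0.664·0.56) = 0.8624.
Continuity of ψ and ψ′ at the step yields the reflection amplitude r = (k₁ − k₂)/(k₁ + k₂) = 0.3994; thus R = |r|² = 0.1595, T = 0.8405.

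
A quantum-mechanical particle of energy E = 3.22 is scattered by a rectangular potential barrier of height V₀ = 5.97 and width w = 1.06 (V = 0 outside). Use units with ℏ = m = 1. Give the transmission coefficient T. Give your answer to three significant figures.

Since E < V₀ the interior solution is evanescent with decay constant κ = √(2m(V₀ − E))/ℏ = 2.345.
κw = 2.486, sinh(κw) = 5.964.
Matching ψ, ψ′ at both faces gives T = [1 + V₀² sinh²(κw) / (4E(V₀ − E))]⁻¹ = 1/36.80 = 0.0272.

T = 0.0272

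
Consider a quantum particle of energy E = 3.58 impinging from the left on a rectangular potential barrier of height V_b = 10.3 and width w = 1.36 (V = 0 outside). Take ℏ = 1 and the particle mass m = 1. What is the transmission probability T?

Since E < V_b the interior solution is evanescent with decay constant κ = √(2m(V_b − E))/ℏ = 3.666.
κw = 4.986, sinh(κw) = 73.16.
The exact tunnelling result is T⁻¹ = 1 + V_b² sinh²(κw) / [4E(V_b − E)] = 5902, so T = 0.000169.

T = 0.000169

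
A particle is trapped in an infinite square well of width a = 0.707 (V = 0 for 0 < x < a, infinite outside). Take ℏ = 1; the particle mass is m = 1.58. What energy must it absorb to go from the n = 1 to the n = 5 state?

ΔE = 150

E_n = n²π²ℏ²/(2ma²), so ΔE = (5² − 1²) π²ℏ²/(2ma²).
ΔE = 24 × π² / (2 × 1.58 × 0.707²) = 150.0.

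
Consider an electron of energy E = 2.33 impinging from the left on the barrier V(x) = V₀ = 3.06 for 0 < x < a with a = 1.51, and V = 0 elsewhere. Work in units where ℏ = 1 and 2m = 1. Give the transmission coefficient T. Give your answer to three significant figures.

T = 0.205

Since E < V₀ the interior solution is evanescent with decay constant κ = √(2m(V₀ − E))/ℏ = 0.8544.
κa = 1.290, sinh(κa) = 1.679.
Matching ψ, ψ′ at both faces gives T = [1 + V₀² sinh²(κa) / (4E(V₀ − E))]⁻¹ = 1/4.880 = 0.205.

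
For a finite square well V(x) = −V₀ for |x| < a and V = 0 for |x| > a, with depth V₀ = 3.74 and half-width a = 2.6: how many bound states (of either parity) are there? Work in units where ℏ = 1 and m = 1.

The dimensionless depth is z₀ = a√(2mV₀)/ℏ = 2.6 × √(7.480) = 7.111.
A new bound state (alternating even/odd) appears each time z₀ passes a multiple of π/2, so N = ⌊2z₀/π⌋ + 1 = ⌊4.527⌋ + 1 = 5.

N = 5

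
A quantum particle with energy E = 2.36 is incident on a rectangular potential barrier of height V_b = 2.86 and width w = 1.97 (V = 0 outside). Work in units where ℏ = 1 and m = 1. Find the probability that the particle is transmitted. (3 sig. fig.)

E < V_b: inside the barrier ψ ∝ e^{±κx} with κ = √(2m(V_b − E))/ℏ = 1.000.
κw = 1.970, sinh(κw) = 3.516.
The exact tunnelling result is T⁻¹ = 1 + V_b² sinh²(κw) / [4E(V_b − E)] = 22.42, so T = 0.0446.

T = 0.0446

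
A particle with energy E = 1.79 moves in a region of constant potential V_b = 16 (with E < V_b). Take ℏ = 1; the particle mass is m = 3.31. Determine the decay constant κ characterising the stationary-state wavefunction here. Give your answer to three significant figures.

κ = 9.70

Since E < V_b the TISE in this region is ψ'' = κ²ψ with κ = √(2m(V_b − E))/ℏ.
κ = √(2 × 3.31 × 14.21) = 9.699.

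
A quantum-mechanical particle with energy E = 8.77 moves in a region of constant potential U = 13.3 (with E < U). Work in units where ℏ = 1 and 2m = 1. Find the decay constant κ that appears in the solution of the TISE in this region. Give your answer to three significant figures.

κ = 2.13

Since E < U the TISE in this region is ψ'' = κ²ψ with κ = √(2m(U − E))/ℏ.
κ = √(2 × 0.5 × 4.53) = 2.128.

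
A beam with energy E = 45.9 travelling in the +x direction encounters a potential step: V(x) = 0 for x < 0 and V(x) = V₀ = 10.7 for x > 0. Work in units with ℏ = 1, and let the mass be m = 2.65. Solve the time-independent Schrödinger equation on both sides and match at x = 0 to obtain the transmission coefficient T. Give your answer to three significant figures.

The wavenumbers are k₁ = √(2mE)/ℏ = 15.60 on the left and k₂ = √(2m(E − V₀))/ℏ = 13.66 on the right.
Matching ψ and ψ′ at x = 0 gives r = (k₁ − k₂)/(k₁ + k₂), so R = r² = 0.004390 and T = 1 − R = 0.9956.

T = 0.996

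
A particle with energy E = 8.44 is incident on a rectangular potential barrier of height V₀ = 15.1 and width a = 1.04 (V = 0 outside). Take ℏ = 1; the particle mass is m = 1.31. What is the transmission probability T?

E < V₀: inside the barrier ψ ∝ e^{±κx} with κ = √(2m(V₀ − E))/ℏ = 4.177.
κa = 4.344, sinh(κa) = 38.51.
Matching ψ, ψ′ at both faces gives T = [1 + V₀² sinh²(κa) / (4E(V₀ − E))]⁻¹ = 1/1505 = 0.000664.

T = 0.000664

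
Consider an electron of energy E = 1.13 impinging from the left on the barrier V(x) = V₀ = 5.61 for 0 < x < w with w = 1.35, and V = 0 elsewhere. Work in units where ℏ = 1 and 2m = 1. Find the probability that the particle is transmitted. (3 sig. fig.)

T = 0.00847

Since E < V₀ the interior solution is evanescent with decay constant κ = √(2m(V₀ − E))/ℏ = 2.117.
κw = 2.857, sinh(κw) = 8.679.
The exact tunnelling result is T⁻¹ = 1 + V₀² sinh²(κw) / [4E(V₀ − E)] = 118.1, so T = 0.00847.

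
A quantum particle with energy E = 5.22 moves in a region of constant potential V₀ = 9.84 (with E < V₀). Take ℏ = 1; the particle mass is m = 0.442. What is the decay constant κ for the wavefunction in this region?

Since E < V₀ the TISE in this region is ψ'' = κ²ψ with κ = √(2m(V₀ − E))/ℏ.
κ = √(2 × 0.442 × 4.62) = 2.021.

κ = 2.02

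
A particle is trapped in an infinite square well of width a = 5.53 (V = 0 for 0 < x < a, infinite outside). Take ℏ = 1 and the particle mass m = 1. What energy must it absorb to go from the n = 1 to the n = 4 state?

E_n = n²π²ℏ²/(2ma²), so ΔE = (4² − 1²) π²ℏ²/(2ma²).
ΔE = 15 × π² / (2 × 1 × 5.53²) = 2.421.

ΔE = 2.42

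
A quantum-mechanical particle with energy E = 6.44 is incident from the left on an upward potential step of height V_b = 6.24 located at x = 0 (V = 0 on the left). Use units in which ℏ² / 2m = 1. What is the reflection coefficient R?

The wavenumbers are k₁ = √(2mE)/ℏ = 2.538 on the left and k₂ = √(2m(E − V_b))/ℏ = 0.4472 on the right.
Continuity of ψ and ψ′ at the step yields the reflection amplitude r = (k₁ − k₂)/(k₁ + k₂) = 0.7004; thus R = |r|² = 0.4905, T = 0.5095.

R = 0.490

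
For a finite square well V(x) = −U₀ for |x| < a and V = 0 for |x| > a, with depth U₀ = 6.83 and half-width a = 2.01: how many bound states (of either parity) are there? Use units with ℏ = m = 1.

N = 5

Define the well-strength parameter z₀ = (a/ℏ)√(2mU₀) = 2.01 × √(2·1·6.83) = 7.429.
A new bound state (alternating even/odd) appears each time z₀ passes a multiple of π/2, so N = ⌊2z₀/π⌋ + 1 = ⌊4.729⌋ + 1 = 5.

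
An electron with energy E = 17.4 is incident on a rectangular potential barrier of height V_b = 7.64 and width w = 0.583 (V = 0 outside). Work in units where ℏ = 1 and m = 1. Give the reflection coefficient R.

E > V_b: inside the barrier k₂ = √(2m(E − V_b))/ℏ = 4.418, k₂w = 2.576.
T = [1 + V_b² sin²(k₂w) / (4E(E − V_b))]⁻¹ = 1/1.025 = 0.976.
R = 1 − T = 0.0241.

R = 0.0241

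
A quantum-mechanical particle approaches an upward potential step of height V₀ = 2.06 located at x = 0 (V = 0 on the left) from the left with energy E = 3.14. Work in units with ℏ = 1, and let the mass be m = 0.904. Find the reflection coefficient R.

The wavenumbers are k₁ = √(2mE)/ℏ = 2.383 on the left and k₂ = √(2m(E − V₀))/ℏ = 1.397 on the right.
Matching ψ and ψ′ at x = 0 gives r = (k₁ − k₂)/(k₁ + k₂), so R = r² = 0.06794 and T = 1 − R = 0.9321.

R = 0.0679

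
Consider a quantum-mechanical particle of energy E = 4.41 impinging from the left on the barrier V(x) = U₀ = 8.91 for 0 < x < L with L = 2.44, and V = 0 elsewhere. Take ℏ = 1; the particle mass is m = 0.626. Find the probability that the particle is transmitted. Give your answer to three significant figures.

T = 0.0000373

E < U₀: inside the barrier ψ ∝ e^{±κx} with κ = √(2m(U₀ − E))/ℏ = 2.374.
κL = 5.792, sinh(κL) = 163.8.
The exact tunnelling result is T⁻¹ = 1 + U₀² sinh²(κL) / [4E(U₀ − E)] = 26820, so T = 0.0000373.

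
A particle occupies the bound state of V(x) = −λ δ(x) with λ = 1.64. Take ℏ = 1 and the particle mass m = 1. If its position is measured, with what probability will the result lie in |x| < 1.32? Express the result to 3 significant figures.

The normalised bound state is ψ = √κ e^{−κ|x|} with κ = mλ/ℏ² = 1.640.
P(|x| < d) = ∫_{−d}^{d} κ e^{−2κ|x|} dx = 1 − e^{−2κd} = 1 − e^{−4.330} = 0.9868.

P = 0.987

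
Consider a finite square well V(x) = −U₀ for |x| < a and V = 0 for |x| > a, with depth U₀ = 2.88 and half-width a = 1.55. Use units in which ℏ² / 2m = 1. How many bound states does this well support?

Define the well-strength parameter z₀ = (a/ℏ)√(2mU₀) = 1.55 × √(2·0.5·2.88) = 2.630.
The even/odd transcendental equations gain one root per π/2 in z₀, giving N = 1 + ⌊2z₀/π⌋ = 1 + ⌊1.675⌋ = 2.

N = 2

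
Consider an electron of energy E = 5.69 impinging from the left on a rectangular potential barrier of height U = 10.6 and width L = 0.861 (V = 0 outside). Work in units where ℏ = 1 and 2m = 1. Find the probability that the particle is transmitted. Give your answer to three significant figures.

T = 0.0839

Since E < U the interior solution is evanescent with decay constant κ = √(2m(U − E))/ℏ = 2.216.
κL = 1.908, sinh(κL) = 3.295.
Matching ψ, ψ′ at both faces gives T = [1 + U² sinh²(κL) / (4E(U − E))]⁻¹ = 1/11.92 = 0.0839.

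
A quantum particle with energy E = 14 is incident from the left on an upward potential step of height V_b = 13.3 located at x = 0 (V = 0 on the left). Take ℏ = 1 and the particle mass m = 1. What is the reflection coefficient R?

On each side the TISE gives plane waves with k = √(2m(E − V))/ℏ: k₁ = √(2·1·14) = 5.292, k₂ = √(2·1·0.7) = 1.183.
Matching ψ and ψ′ at x = 0 gives r = (k₁ − k₂)/(k₁ + k₂), so R = r² = 0.4026 and T = 1 − R = 0.5974.

R = 0.403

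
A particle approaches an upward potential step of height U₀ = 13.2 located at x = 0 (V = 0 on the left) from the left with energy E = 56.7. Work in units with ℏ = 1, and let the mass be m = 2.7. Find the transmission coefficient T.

The wavenumbers are k₁ = √(2mE)/ℏ = 17.50 on the left and k₂ = √(2m(E − U₀))/ℏ = 15.33 on the right.
Continuity of ψ and ψ′ at the step yields the reflection amplitude r = (k₁ − k₂)/(k₁ + k₂) = 0.06616; thus R = |r|² = 0.004377, T = 0.9956.

T = 0.996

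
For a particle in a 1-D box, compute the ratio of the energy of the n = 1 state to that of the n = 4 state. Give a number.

0.0625

Since E_n ∝ n², the ratio is (1/4)² = 0.0625.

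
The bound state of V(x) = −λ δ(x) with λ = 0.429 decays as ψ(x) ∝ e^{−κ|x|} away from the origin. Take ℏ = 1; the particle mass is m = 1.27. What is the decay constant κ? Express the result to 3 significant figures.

Integrating the TISE across x = 0 gives the cusp condition ψ'(0⁺) − ψ'(0⁻) = −(2mλ/ℏ²)ψ(0).
With ψ ∝ e^{−κ|x|} this yields −2κ = −2mλ/ℏ², so κ = mλ/ℏ² = 0.5448.

κ = 0.545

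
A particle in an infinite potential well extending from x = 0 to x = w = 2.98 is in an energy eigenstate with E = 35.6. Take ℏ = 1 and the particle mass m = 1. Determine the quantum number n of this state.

n = 8

From E_n = n²π²ℏ²/(2mw²) invert to n = √(2mw²E)/(πℏ).
n = (2.98/π) × √(2 × 1 × 35.6) = 8.004 → n = 8.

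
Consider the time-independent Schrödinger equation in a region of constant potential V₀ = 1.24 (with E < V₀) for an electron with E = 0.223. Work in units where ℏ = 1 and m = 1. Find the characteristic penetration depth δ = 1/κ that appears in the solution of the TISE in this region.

Since E < V₀ the TISE in this region is ψ'' = κ²ψ with κ = √(2m(V₀ − E))/ℏ.
κ = √(2 × 1 × 1.017) = 1.426. The penetration depth is δ = 1/κ = 0.701.

δ = 0.701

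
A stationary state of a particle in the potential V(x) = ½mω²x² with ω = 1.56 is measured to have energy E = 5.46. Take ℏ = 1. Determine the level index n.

Invert E_n = (n + ½)ℏω: n = E/ℏω − ½ = 3.000, so n = 3.

n = 3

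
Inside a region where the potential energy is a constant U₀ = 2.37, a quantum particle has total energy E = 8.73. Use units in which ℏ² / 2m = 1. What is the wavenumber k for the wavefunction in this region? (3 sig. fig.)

With E > U₀ the solution is oscillatory, ψ ∝ e^{±ikx} with k = √(2m(E − U₀))/ℏ.
k = √(2 × 0.5 × 6.36) = 2.522.

k = 2.52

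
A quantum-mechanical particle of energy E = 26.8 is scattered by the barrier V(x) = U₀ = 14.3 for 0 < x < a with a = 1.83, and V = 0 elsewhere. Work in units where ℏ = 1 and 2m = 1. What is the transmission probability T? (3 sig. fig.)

T = 0.995

E > U₀: inside the barrier k₂ = √(2m(E − U₀))/ℏ = 3.536, k₂a = 6.470.
Matching at both interfaces gives T⁻¹ = 1 + U₀² sin²(k₂a) / [4E(E − U₀)] = 1.005, hence T = 0.995.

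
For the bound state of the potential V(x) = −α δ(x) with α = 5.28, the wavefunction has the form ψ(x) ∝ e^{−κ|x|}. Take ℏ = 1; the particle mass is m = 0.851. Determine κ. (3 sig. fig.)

Integrating the TISE across x = 0 gives the cusp condition ψ'(0⁺) − ψ'(0⁻) = −(2mα/ℏ²)ψ(0).
With ψ ∝ e^{−κ|x|} this yields −2κ = −2mα/ℏ², so κ = mα/ℏ² = 4.493.

κ = 4.49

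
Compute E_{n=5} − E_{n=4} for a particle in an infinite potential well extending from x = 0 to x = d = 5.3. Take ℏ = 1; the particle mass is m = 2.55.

E_n = n²π²ℏ²/(2md²), so ΔE = (5² − 4²) π²ℏ²/(2md²).
ΔE = 9 × π² / (2 × 2.55 × 5.3²) = 0.6200.

ΔE = 0.620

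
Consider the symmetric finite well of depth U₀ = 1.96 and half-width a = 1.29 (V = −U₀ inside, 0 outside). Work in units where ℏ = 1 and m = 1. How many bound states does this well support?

The dimensionless depth is z₀ = a√(2mU₀)/ℏ = 1.29 × √(3.920) = 2.554.
A new bound state (alternating even/odd) appears each time z₀ passes a multiple of π/2, so N = ⌊2z₀/π⌋ + 1 = ⌊1.626⌋ + 1 = 2.

N = 2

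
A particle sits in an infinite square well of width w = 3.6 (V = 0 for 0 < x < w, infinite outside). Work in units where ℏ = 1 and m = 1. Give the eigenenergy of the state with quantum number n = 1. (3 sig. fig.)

E = 0.381

Requiring ψ(0) = ψ(w) = 0 quantises k = nπ/w, hence E_n = ℏ²k²/2m = n²π²ℏ²/(2mw²).
E_1 = 1² × π² / (2 × 1 × 3.6²) = 0.3808.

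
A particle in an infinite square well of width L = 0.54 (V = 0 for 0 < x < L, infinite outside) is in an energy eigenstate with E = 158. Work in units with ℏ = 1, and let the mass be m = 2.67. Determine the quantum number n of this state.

n = 5

From E_n = n²π²ℏ²/(2mL²) invert to n = √(2mL²E)/(πℏ).
n = (0.54/π) × √(2 × 2.67 × 158) = 4.993 → n = 5.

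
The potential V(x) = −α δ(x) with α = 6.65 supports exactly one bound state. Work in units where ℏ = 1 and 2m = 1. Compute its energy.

E = -11.1

The bound state is ψ(x) = √κ e^{−κ|x|}. The derivative jump ψ'(0⁺) − ψ'(0⁻) = −(2mα/ℏ²)ψ(0) fixes κ = mα/ℏ² = 3.325.
Then E = −ℏ²κ²/(2m) = −mα²/(2ℏ²) = -11.06.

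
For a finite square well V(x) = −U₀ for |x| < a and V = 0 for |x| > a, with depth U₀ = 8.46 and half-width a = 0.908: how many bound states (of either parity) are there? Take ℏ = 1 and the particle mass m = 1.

N = 3

Define the well-strength parameter z₀ = (a/ℏ)√(2mU₀) = 0.908 × √(2·1·8.46) = 3.735.
The even/odd transcendental equations gain one root per π/2 in z₀, giving N = 1 + ⌊2z₀/π⌋ = 1 + ⌊2.378⌋ = 3.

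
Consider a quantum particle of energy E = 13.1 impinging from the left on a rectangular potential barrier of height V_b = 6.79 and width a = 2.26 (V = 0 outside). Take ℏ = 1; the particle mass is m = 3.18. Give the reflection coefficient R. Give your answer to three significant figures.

R = 0.119

Above the barrier the interior wavenumber is k₂ = √(2m(E − V_b))/ℏ = 6.335, giving phase k₂a = 14.32.
T = [1 + V_b² sin²(k₂a) / (4E(E − V_b))]⁻¹ = 1/1.135 = 0.881.
R = 1 − T = 0.119.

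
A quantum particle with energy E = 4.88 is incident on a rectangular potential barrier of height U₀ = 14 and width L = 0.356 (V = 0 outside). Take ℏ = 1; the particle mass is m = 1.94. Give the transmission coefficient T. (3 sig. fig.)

Since E < U₀ the interior solution is evanescent with decay constant κ = √(2m(U₀ − E))/ℏ = 5.949.
κL = 2.118, sinh(κL) = 4.096.
Matching ψ, ψ′ at both faces gives T = [1 + U₀² sinh²(κL) / (4E(U₀ − E))]⁻¹ = 1/19.47 = 0.0514.

T = 0.0514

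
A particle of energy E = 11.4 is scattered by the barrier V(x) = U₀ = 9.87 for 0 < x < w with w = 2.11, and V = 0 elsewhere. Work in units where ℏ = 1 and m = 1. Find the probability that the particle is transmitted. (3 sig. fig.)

T = 0.724

E > U₀: inside the barrier k₂ = √(2m(E − U₀))/ℏ = 1.749, k₂w = 3.691.
Matching at both interfaces gives T⁻¹ = 1 + U₀² sin²(k₂w) / [4E(E − U₀)] = 1.381, hence T = 0.724.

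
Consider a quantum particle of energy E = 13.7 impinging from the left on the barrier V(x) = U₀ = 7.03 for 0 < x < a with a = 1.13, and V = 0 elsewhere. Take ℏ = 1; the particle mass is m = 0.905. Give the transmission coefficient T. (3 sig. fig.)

T = 0.937

Above the barrier the interior wavenumber is k₂ = √(2m(E − U₀))/ℏ = 3.475, giving phase k₂a = 3.926.
T = [1 + U₀² sin²(k₂a) / (4E(E − U₀))]⁻¹ = 1/1.068 = 0.937.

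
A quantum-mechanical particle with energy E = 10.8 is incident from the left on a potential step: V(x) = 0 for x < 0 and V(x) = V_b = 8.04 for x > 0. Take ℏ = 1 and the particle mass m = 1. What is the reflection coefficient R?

The wavenumbers are k₁ = √(2mE)/ℏ = 4.648 on the left and k₂ = √(2m(E − V_b))/ℏ = 2.349 on the right.
Matching ψ and ψ′ at x = 0 gives r = (k₁ − k₂)/(k₁ + k₂), so R = r² = 0.1079 and T = 1 − R = 0.8921.

R = 0.108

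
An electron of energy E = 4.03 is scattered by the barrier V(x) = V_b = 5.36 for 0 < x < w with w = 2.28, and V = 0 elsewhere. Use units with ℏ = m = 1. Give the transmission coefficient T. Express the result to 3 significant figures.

Since E < V_b the interior solution is evanescent with decay constant κ = √(2m(V_b − E))/ℏ = 1.631.
κw = 3.719, sinh(κw) = 20.59.
Matching ψ, ψ′ at both faces gives T = [1 + V_b² sinh²(κw) / (4E(V_b − E))]⁻¹ = 1/569.1 = 0.00176.

T = 0.00176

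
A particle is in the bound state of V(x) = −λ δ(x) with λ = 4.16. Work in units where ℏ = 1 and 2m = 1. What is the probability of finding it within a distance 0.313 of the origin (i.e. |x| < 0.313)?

The normalised bound state is ψ = √κ e^{−κ|x|} with κ = mλ/ℏ² = 2.080.
P(|x| < d) = ∫_{−d}^{d} κ e^{−2κ|x|} dx = 1 − e^{−2κd} = 1 − e^{−1.302} = 0.7280.

P = 0.728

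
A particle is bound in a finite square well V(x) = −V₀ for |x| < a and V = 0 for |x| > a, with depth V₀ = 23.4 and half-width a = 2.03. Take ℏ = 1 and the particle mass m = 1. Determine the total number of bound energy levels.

N = 9

Define the well-strength parameter z₀ = (a/ℏ)√(2mV₀) = 2.03 × √(2·1·23.4) = 13.89.
The even/odd transcendental equations gain one root per π/2 in z₀, giving N = 1 + ⌊2z₀/π⌋ = 1 + ⌊8.841⌋ = 9.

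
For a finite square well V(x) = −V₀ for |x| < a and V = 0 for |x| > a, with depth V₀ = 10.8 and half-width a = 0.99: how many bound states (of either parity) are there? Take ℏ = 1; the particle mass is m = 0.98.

N = 3

Define the well-strength parameter z₀ = (a/ℏ)√(2mV₀) = 0.99 × √(2·0.98·10.8) = 4.555.
A new bound state (alternating even/odd) appears each time z₀ passes a multiple of π/2, so N = ⌊2z₀/π⌋ + 1 = ⌊2.900⌋ + 1 = 3.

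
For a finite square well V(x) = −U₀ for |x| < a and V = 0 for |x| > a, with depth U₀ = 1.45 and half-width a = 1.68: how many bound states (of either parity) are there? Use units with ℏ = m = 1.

N = 2

Define the well-strength parameter z₀ = (a/ℏ)√(2mU₀) = 1.68 × √(2·1·1.45) = 2.861.
A new bound state (alternating even/odd) appears each time z₀ passes a multiple of π/2, so N = ⌊2z₀/π⌋ + 1 = ⌊1.821⌋ + 1 = 2.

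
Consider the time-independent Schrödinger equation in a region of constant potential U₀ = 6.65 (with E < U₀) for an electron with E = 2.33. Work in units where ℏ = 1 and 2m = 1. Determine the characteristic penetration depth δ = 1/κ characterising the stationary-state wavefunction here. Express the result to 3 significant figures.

δ = 0.481

Since E < U₀ the TISE in this region is ψ'' = κ²ψ with κ = √(2m(U₀ − E))/ℏ.
κ = √(2 × 0.5 × 4.32) = 2.078. The penetration depth is δ = 1/κ = 0.481.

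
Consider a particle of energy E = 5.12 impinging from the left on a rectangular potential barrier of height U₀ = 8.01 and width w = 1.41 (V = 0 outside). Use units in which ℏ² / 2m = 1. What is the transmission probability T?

T = 0.0301

Since E < U₀ the interior solution is evanescent with decay constant κ = √(2m(U₀ − E))/ℏ = 1.700.
κw = 2.397, sinh(κw) = 5.450.
Matching ψ, ψ′ at both faces gives T = [1 + U₀² sinh²(κw) / (4E(U₀ − E))]⁻¹ = 1/33.19 = 0.0301.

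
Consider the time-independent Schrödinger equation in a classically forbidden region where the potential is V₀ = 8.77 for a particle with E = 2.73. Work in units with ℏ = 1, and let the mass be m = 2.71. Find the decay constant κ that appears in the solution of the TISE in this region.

κ = 5.72

Since E < V₀ the TISE in this region is ψ'' = κ²ψ with κ = √(2m(V₀ − E))/ℏ.
κ = √(2 × 2.71 × 6.04) = 5.722.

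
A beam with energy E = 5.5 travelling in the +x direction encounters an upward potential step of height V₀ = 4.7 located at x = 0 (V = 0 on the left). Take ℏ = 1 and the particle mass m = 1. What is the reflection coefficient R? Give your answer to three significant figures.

R = 0.201

The wavenumbers are k₁ = √(2mE)/ℏ = 3.317 on the left and k₂ = √(2m(E − V₀))/ℏ = 1.265 on the right.
Matching ψ and ψ′ at x = 0 gives r = (k₁ − k₂)/(k₁ + k₂), so R = r² = 0.2005 and T = 1 − R = 0.7995.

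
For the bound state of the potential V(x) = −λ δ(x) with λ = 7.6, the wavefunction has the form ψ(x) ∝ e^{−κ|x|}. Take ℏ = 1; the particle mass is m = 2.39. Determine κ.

Integrating the TISE across x = 0 gives the cusp condition ψ'(0⁺) − ψ'(0⁻) = −(2mλ/ℏ²)ψ(0).
With ψ ∝ e^{−κ|x|} this yields −2κ = −2mλ/ℏ², so κ = mλ/ℏ² = 18.16.

κ = 18.2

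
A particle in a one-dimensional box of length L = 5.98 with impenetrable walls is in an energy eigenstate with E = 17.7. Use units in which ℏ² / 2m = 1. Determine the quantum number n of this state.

For an infinite well E_n = n²π²ℏ²/(2mL²), so n = (L/πℏ)√(2mE).
n = (5.98/π) × √(2 × 0.5 × 17.7) = 8.008 → n = 8.

n = 8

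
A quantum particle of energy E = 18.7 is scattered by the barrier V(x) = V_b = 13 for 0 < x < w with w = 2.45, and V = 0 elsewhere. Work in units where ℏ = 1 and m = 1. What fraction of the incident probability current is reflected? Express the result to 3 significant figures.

E > V_b: inside the barrier k₂ = √(2m(E − V_b))/ℏ = 3.376, k₂w = 8.272.
T = [1 + V_b² sin²(k₂w) / (4E(E − V_b))]⁻¹ = 1/1.331 = 0.751.
R = 1 − T = 0.249.

R = 0.249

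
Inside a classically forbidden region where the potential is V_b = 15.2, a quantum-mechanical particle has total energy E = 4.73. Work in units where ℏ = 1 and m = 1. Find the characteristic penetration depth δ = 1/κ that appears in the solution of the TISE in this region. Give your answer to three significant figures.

Since E < V_b the TISE in this region is ψ'' = κ²ψ with κ = √(2m(V_b − E))/ℏ.
κ = √(2 × 1 × 10.47) = 4.576. The penetration depth is δ = 1/κ = 0.219.

δ = 0.219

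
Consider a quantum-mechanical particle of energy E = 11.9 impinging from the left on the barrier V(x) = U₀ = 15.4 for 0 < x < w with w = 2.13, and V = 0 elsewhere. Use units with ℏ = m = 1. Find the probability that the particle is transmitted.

E < U₀: inside the barrier ψ ∝ e^{±κx} with κ = √(2m(U₀ − E))/ℏ = 2.646.
κw = 5.635, sinh(κw) = 140.1.
Matching ψ, ψ′ at both faces gives T = [1 + U₀² sinh²(κw) / (4E(U₀ − E))]⁻¹ = 1/27940 = 0.0000358.

T = 0.0000358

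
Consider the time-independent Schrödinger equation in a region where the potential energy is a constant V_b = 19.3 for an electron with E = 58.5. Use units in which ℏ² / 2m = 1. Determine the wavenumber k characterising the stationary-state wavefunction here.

k = 6.26

With E > V_b the solution is oscillatory, ψ ∝ e^{±ikx} with k = √(2m(E − V_b))/ℏ.
k = √(2 × 0.5 × 39.2) = 6.261.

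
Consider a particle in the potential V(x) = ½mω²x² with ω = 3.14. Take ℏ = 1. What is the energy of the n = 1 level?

Using E_n = (n + ½)ℏω: E_1 = 1.5 × 3.14 = 4.710.

E = 4.71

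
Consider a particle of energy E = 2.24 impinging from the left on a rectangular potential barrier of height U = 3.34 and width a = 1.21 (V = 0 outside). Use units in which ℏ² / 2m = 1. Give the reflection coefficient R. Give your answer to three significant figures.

R = 0.752

Since E < U the interior solution is evanescent with decay constant κ = √(2m(U − E))/ℏ = 1.049.
κa = 1.269, sinh(κa) = 1.638.
The exact tunnelling result is T⁻¹ = 1 + U² sinh²(κa) / [4E(U − E)] = 4.038, so T = 0.248.
R = 1 − T = 0.752.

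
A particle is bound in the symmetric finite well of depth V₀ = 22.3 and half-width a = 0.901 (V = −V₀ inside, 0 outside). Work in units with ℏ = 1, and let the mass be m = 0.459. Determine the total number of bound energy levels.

N = 3

The dimensionless depth is z₀ = a√(2mV₀)/ℏ = 0.901 × √(20.47) = 4.077.
The even/odd transcendental equations gain one root per π/2 in z₀, giving N = 1 + ⌊2z₀/π⌋ = 1 + ⌊2.595⌋ = 3.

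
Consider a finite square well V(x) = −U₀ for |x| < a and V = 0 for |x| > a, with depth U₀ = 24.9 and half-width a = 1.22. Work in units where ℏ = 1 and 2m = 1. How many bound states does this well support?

N = 4

The dimensionless depth is z₀ = a√(2mU₀)/ℏ = 1.22 × √(24.90) = 6.088.
The even/odd transcendental equations gain one root per π/2 in z₀, giving N = 1 + ⌊2z₀/π⌋ = 1 + ⌊3.876⌋ = 4.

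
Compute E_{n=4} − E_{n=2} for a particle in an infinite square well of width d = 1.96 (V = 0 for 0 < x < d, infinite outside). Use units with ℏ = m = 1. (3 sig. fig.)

E_n = n²π²ℏ²/(2md²), so ΔE = (4² − 2²) π²ℏ²/(2md²).
ΔE = 12 × π² / (2 × 1 × 1.96²) = 15.41.

ΔE = 15.4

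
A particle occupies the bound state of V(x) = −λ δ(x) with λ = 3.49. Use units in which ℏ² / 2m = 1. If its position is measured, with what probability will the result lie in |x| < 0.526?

P = 0.841

The normalised bound state is ψ = √κ e^{−κ|x|} with κ = mλ/ℏ² = 1.745.
P(|x| < d) = ∫_{−d}^{d} κ e^{−2κ|x|} dx = 1 − e^{−2κd} = 1 − e^{−1.836} = 0.8405.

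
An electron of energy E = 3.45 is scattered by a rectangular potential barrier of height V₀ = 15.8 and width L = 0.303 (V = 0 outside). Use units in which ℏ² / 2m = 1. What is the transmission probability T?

Since E < V₀ the interior solution is evanescent with decay constant κ = √(2m(V₀ − E))/ℏ = 3.514.
κL = 1.065, sinh(κL) = 1.278.
The exact tunnelling result is T⁻¹ = 1 + V₀² sinh²(κL) / [4E(V₀ − E)] = 3.391, so T = 0.295.

T = 0.295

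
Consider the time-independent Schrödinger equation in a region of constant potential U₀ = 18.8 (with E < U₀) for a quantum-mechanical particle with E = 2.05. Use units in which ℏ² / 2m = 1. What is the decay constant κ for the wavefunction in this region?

Since E < U₀ the TISE in this region is ψ'' = κ²ψ with κ = √(2m(U₀ − E))/ℏ.
κ = √(2 × 0.5 × 16.75) = 4.093.

κ = 4.09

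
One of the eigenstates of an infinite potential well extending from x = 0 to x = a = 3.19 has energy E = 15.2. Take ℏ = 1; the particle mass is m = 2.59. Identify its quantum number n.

For an infinite well E_n = n²π²ℏ²/(2ma²), so n = (a/πℏ)√(2mE).
n = (3.19/π) × √(2 × 2.59 × 15.2) = 9.010 → n = 9.

n = 9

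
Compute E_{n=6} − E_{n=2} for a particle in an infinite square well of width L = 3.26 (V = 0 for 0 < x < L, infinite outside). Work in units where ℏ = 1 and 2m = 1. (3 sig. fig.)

ΔE = 29.7

E_n = n²π²ℏ²/(2mL²), so ΔE = (6² − 2²) π²ℏ²/(2mL²).
ΔE = 32 × π² / (2 × 0.5 × 3.26²) = 29.72.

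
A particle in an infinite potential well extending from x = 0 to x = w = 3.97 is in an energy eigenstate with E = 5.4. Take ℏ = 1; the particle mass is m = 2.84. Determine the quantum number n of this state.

For an infinite well E_n = n²π²ℏ²/(2mw²), so n = (w/πℏ)√(2mE).
n = (3.97/π) × √(2 × 2.84 × 5.4) = 6.999 → n = 7.

n = 7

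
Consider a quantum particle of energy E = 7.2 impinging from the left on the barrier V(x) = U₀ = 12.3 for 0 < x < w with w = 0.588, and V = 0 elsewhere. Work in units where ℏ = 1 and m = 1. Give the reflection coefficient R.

R = 0.913

E < U₀: inside the barrier ψ ∝ e^{±κx} with κ = √(2m(U₀ − E))/ℏ = 3.194.
κw = 1.878, sinh(κw) = 3.193.
The exact tunnelling result is T⁻¹ = 1 + U₀² sinh²(κw) / [4E(U₀ − E)] = 11.50, so T = 0.0869.
R = 1 − T = 0.913.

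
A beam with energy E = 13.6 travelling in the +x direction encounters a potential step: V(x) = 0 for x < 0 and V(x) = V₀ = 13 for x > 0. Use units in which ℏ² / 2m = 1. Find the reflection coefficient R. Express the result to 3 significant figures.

On each side the TISE gives plane waves with k = √(2m(E − V))/ℏ: k₁ = √(2·½·13.6) = 3.688, k₂ = √(2·½·0.6) = 0.7746.
Matching ψ and ψ′ at x = 0 gives r = (k₁ − k₂)/(k₁ + k₂), so R = r² = 0.4262 and T = 1 − R = 0.5738.

R = 0.426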